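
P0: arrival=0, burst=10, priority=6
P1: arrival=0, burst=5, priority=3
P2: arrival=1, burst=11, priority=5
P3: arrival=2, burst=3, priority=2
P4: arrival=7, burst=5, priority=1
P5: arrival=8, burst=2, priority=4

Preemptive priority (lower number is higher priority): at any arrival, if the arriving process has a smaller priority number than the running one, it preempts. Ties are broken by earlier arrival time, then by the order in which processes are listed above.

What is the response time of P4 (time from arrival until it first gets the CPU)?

Gantt: | P1 0-2 | P3 2-5 | P1 5-7 | P4 7-12 | P1 12-13 | P5 13-15 | P2 15-26 | P0 26-36 |
Completion: P0=36  P1=13  P2=26  P3=5  P4=12  P5=15
Turnaround (C−A): P0=36  P1=13  P2=25  P3=3  P4=5  P5=7
Response(P4) = first start − arrival = 7 − 7 = 0

0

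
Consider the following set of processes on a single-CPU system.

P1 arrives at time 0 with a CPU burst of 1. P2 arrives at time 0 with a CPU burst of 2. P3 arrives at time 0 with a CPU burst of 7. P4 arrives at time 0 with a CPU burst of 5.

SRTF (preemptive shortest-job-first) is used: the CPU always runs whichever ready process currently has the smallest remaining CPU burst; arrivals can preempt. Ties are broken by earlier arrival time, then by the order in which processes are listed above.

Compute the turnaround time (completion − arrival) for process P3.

15

Timeline: | P1 0-1 | P2 1-3 | P4 3-8 | P3 8-15 |
Completion: P1=1  P2=3  P3=15  P4=8
Turnaround (C−A): P1=1  P2=3  P3=15  P4=8
Turnaround(P3) = completion − arrival = 15 − 0 = 15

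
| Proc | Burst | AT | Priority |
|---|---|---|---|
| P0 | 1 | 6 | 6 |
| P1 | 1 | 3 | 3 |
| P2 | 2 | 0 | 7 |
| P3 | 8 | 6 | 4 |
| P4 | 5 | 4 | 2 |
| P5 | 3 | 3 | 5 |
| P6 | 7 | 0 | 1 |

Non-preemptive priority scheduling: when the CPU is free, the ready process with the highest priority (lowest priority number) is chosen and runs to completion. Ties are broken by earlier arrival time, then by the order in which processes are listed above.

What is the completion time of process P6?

Gantt: | P6 0-7 | P4 7-12 | P1 12-13 | P3 13-21 | P5 21-24 | P0 24-25 | P2 25-27 |
Completion: P0=25  P1=13  P2=27  P3=21  P4=12  P5=24  P6=7
Turnaround (C−A): P0=19  P1=10  P2=27  P3=15  P4=8  P5=21  P6=7

7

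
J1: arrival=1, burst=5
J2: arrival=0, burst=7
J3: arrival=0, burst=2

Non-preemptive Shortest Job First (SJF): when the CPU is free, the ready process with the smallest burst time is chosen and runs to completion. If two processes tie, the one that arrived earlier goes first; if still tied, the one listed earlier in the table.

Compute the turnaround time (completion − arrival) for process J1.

6

Gantt: | J3 0-2 | J1 2-7 | J2 7-14 |
Completion: J1=7  J2=14  J3=2
Turnaround (C−A): J1=6  J2=14  J3=2
Turnaround(J1) = completion − arrival = 7 − 1 = 6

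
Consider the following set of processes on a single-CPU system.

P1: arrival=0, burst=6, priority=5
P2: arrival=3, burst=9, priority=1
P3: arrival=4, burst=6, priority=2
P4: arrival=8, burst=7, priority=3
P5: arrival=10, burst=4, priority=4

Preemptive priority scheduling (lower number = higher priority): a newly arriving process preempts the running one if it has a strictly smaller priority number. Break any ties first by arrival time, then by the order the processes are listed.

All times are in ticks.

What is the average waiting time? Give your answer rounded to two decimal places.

11.80

Schedule: | P1 0-3 | P2 3-12 | P3 12-18 | P4 18-25 | P5 25-29 | P1 29-32 |
Completion: P1=32  P2=12  P3=18  P4=25  P5=29
Waiting times: P1=26, P2=0, P3=8, P4=10, P5=15
Average waiting = (26+0+8+10+15) / 5 = 59/5 = 11.80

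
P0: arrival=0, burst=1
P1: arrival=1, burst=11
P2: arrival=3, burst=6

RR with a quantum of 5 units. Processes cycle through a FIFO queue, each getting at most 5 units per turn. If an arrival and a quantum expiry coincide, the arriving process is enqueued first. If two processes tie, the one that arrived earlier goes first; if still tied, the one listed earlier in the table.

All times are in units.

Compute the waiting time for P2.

8

Timeline: | P0 0-1 | P1 1-6 | P2 6-11 | P1 11-16 | P2 16-17 | P1 17-18 |
Completion: P0=1  P1=18  P2=17
Waiting(P2) = turnaround − burst = 14 − 6 = 8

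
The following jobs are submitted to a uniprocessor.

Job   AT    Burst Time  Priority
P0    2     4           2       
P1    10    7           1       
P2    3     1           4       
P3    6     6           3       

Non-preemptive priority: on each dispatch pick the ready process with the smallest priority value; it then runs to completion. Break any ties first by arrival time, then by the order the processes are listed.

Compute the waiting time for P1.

Gantt: | idle 0-2 | P0 2-6 | P3 6-12 | P1 12-19 | P2 19-20 |
Completion: P0=6  P1=19  P2=20  P3=12
Turnaround (C−A): P0=4  P1=9  P2=17  P3=6
Waiting(P1) = turnaround − burst = 9 − 7 = 2

2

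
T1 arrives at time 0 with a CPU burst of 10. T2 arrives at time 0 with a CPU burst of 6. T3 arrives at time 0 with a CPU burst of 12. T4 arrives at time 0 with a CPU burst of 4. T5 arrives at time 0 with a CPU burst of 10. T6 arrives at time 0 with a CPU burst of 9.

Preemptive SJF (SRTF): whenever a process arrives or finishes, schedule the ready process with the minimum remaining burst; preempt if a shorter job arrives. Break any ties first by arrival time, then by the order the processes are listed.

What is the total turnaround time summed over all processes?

152

Timeline: | T4 0-4 | T2 4-10 | T6 10-19 | T1 19-29 | T5 29-39 | T3 39-51 |
Completion: T1=29  T2=10  T3=51  T4=4  T5=39  T6=19
Turnaround = completion − arrival: T1=29, T2=10, T3=51, T4=4, T5=39, T6=19
Total turnaround = 29 + 10 + 51 + 4 + 39 + 19 = 152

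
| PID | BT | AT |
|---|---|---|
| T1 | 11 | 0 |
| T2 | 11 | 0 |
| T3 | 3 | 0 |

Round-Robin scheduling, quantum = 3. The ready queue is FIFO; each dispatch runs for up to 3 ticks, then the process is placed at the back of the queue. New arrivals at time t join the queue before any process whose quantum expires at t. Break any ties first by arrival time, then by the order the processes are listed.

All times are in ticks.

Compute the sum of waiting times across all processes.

32

Schedule: | T1 0-3 | T2 3-6 | T3 6-9 | T1 9-12 | T2 12-15 | T1 15-18 | T2 18-21 | T1 21-23 | T2 23-25 |
Completion: T1=23  T2=25  T3=9
Waiting = turnaround − burst: T1=12, T2=14, T3=6
Total waiting = 12 + 14 + 6 = 32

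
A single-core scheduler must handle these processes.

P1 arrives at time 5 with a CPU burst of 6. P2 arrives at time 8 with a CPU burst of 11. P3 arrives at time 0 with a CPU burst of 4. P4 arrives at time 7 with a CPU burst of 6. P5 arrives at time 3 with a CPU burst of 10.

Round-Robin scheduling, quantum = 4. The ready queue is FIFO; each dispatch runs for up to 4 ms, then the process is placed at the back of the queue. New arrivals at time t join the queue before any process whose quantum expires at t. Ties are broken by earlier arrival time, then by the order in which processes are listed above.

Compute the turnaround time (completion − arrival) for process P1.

21

Gantt: | P3 0-4 | P5 4-8 | P1 8-12 | P4 12-16 | P2 16-20 | P5 20-24 | P1 24-26 | P4 26-28 | P2 28-32 | P5 32-34 | P2 34-37 |
Completion: P1=26  P2=37  P3=4  P4=28  P5=34
Turnaround(P1) = completion − arrival = 26 − 5 = 21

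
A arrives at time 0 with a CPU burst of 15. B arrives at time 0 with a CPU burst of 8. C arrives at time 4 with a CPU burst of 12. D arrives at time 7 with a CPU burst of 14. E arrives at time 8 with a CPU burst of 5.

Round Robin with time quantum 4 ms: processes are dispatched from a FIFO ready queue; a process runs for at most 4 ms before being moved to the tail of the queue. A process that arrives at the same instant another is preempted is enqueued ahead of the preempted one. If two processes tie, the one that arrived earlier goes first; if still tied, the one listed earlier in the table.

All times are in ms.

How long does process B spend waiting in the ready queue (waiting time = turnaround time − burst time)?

Gantt: | A 0-4 | B 4-8 | C 8-12 | A 12-16 | D 16-20 | E 20-24 | B 24-28 | C 28-32 | A 32-36 | D 36-40 | E 40-41 | C 41-45 | A 45-48 | D 48-54 |
Completion: A=48  B=28  C=45  D=54  E=41
Turnaround (C−A): A=48  B=28  C=41  D=47  E=33
Waiting(B) = turnaround − burst = 28 − 8 = 20

20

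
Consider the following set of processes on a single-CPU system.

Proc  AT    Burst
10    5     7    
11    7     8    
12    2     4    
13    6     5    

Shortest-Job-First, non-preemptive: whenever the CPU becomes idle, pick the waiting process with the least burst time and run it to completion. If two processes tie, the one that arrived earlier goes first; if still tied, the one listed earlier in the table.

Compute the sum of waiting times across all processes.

17

Timeline: | idle 0-2 | 12 2-6 | 13 6-11 | 10 11-18 | 11 18-26 |
Completion: 10=18  11=26  12=6  13=11
Turnaround (C−A): 10=13  11=19  12=4  13=5
Waiting = turnaround − burst: 10=6, 11=11, 12=0, 13=0
Total waiting = 6 + 11 + 0 + 0 = 17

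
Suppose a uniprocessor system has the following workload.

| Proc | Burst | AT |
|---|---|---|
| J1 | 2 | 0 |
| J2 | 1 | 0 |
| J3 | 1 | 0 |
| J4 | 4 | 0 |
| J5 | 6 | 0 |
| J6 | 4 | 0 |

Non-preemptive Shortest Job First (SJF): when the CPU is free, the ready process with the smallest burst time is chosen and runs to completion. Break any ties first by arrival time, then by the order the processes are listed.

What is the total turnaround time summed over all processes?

Timeline: | J2 0-1 | J3 1-2 | J1 2-4 | J4 4-8 | J6 8-12 | J5 12-18 |
Completion: J1=4  J2=1  J3=2  J4=8  J5=18  J6=12
Turnaround (C−A): J1=4  J2=1  J3=2  J4=8  J5=18  J6=12
Turnaround = completion − arrival: J1=4, J2=1, J3=2, J4=8, J5=18, J6=12
Total turnaround = 4 + 1 + 2 + 8 + 18 + 12 = 45

45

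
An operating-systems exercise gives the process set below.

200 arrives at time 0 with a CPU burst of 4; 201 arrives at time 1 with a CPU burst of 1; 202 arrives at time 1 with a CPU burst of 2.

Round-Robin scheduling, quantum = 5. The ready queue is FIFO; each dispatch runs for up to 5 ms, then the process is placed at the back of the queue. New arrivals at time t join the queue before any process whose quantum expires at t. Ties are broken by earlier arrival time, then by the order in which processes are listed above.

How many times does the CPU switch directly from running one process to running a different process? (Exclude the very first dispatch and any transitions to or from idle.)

Gantt: | 200 0-4 | 201 4-5 | 202 5-7 |
Completion: 200=4  201=5  202=7
Turnaround (C−A): 200=4  201=4  202=6

2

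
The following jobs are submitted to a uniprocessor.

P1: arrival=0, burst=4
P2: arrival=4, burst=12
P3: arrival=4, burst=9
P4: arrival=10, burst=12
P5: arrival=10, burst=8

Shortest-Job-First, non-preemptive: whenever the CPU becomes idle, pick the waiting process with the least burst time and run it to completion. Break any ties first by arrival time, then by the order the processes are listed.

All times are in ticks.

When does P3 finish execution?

13

Schedule: | P1 0-4 | P3 4-13 | P5 13-21 | P2 21-33 | P4 33-45 |
Completion: P1=4  P2=33  P3=13  P4=45  P5=21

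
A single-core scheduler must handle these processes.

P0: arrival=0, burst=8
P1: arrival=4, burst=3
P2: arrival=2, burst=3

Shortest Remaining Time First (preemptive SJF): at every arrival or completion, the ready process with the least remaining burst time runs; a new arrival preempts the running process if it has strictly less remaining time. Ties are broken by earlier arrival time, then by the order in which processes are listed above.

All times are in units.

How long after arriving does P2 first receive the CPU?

0

Schedule: | P0 0-2 | P2 2-5 | P1 5-8 | P0 8-14 |
Completion: P0=14  P1=8  P2=5
Response(P2) = first start − arrival = 2 − 2 = 0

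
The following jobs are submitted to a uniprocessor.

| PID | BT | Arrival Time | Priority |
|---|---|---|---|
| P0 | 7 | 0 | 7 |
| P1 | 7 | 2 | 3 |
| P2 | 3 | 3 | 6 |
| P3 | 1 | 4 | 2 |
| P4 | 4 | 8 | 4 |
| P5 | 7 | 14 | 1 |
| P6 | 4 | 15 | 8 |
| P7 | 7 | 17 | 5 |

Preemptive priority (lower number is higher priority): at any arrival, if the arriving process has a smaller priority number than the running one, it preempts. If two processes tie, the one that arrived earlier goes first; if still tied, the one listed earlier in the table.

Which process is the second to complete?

P1

Schedule: | P0 0-2 | P1 2-4 | P3 4-5 | P1 5-10 | P4 10-14 | P5 14-21 | P7 21-28 | P2 28-31 | P0 31-36 | P6 36-40 |
Completion: P0=36  P1=10  P2=31  P3=5  P4=14  P5=21  P6=40  P7=28
Finish order: P3 → P1 → P4 → P5 → P7 → P2 → P0 → P6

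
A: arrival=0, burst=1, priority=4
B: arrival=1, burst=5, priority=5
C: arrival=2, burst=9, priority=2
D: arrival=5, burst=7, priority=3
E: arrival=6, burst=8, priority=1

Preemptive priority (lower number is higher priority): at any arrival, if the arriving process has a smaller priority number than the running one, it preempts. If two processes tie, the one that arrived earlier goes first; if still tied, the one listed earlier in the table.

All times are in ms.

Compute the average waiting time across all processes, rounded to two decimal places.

9.20

Timeline: | A 0-1 | B 1-2 | C 2-6 | E 6-14 | C 14-19 | D 19-26 | B 26-30 |
Completion: A=1  B=30  C=19  D=26  E=14
Turnaround (C−A): A=1  B=29  C=17  D=21  E=8
Waiting times: A=0, B=24, C=8, D=14, E=0
Average waiting = (0+24+8+14+0) / 5 = 46/5 = 9.20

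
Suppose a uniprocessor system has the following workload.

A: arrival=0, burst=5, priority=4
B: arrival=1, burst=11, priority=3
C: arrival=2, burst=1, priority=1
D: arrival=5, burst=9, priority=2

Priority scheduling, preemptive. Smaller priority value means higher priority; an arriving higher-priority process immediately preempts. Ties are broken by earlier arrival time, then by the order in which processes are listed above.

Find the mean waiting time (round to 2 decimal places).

7.75

Schedule: | A 0-1 | B 1-2 | C 2-3 | B 3-5 | D 5-14 | B 14-22 | A 22-26 |
Completion: A=26  B=22  C=3  D=14
Turnaround (C−A): A=26  B=21  C=1  D=9
Waiting times: A=21, B=10, C=0, D=0
Average waiting = (21+10+0+0) / 4 = 31/4 = 7.75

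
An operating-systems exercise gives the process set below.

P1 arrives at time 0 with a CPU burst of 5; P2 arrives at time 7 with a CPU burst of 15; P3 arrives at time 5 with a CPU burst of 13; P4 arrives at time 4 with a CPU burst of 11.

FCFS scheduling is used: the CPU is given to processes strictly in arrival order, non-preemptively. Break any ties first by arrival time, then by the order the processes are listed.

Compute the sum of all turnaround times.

Timeline: | P1 0-5 | P4 5-16 | P3 16-29 | P2 29-44 |
Completion: P1=5  P2=44  P3=29  P4=16
Turnaround = completion − arrival: P1=5, P2=37, P3=24, P4=12
Total turnaround = 5 + 37 + 24 + 12 = 78

78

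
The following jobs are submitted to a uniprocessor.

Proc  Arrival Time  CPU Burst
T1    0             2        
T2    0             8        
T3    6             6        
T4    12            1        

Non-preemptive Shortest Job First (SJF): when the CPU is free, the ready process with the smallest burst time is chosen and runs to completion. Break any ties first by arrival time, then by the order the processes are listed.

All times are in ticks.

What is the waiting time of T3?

Gantt: | T1 0-2 | T2 2-10 | T3 10-16 | T4 16-17 |
Completion: T1=2  T2=10  T3=16  T4=17
Waiting(T3) = turnaround − burst = 10 − 6 = 4

4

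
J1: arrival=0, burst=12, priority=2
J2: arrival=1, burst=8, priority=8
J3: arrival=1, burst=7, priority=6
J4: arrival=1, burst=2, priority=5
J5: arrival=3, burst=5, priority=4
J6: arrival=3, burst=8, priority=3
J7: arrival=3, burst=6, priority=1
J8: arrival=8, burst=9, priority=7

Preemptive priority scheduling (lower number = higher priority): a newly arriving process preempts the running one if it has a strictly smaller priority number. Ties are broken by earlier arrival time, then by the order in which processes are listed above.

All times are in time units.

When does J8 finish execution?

49

Gantt: | J1 0-3 | J7 3-9 | J1 9-18 | J6 18-26 | J5 26-31 | J4 31-33 | J3 33-40 | J8 40-49 | J2 49-57 |
Completion: J1=18  J2=57  J3=40  J4=33  J5=31  J6=26  J7=9  J8=49
Turnaround (C−A): J1=18  J2=56  J3=39  J4=32  J5=28  J6=23  J7=6  J8=41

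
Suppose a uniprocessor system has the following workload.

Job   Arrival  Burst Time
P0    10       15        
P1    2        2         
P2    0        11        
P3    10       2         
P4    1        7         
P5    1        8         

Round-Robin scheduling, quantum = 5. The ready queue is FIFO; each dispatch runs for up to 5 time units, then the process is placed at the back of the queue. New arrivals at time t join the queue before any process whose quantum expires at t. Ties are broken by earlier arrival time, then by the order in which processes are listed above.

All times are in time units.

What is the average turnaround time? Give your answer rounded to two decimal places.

27.83

Schedule: | P2 0-5 | P4 5-10 | P5 10-15 | P1 15-17 | P2 17-22 | P0 22-27 | P3 27-29 | P4 29-31 | P5 31-34 | P2 34-35 | P0 35-45 |
Completion: P0=45  P1=17  P2=35  P3=29  P4=31  P5=34
Turnaround (C−A): P0=35  P1=15  P2=35  P3=19  P4=30  P5=33
Turnaround times: P0=35, P1=15, P2=35, P3=19, P4=30, P5=33
Average turnaround = (35+15+35+19+30+33) / 6 = 167/6 = 27.83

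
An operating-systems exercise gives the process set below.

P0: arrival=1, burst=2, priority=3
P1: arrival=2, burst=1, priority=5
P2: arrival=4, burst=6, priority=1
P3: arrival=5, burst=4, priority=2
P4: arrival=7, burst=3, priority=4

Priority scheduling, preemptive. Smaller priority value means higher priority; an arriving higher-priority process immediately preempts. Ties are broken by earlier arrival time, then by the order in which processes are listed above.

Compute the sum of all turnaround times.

Schedule: | idle 0-1 | P0 1-3 | P1 3-4 | P2 4-10 | P3 10-14 | P4 14-17 |
Completion: P0=3  P1=4  P2=10  P3=14  P4=17
Turnaround = completion − arrival: P0=2, P1=2, P2=6, P3=9, P4=10
Total turnaround = 2 + 2 + 6 + 9 + 10 = 29

29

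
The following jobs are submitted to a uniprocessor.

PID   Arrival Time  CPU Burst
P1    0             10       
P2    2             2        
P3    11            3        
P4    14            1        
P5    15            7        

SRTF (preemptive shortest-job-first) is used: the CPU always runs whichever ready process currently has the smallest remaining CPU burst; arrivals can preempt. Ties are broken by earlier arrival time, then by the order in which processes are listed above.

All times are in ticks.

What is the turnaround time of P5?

8

Schedule: | P1 0-2 | P2 2-4 | P1 4-12 | P3 12-15 | P4 15-16 | P5 16-23 |
Completion: P1=12  P2=4  P3=15  P4=16  P5=23
Turnaround (C−A): P1=12  P2=2  P3=4  P4=2  P5=8
Turnaround(P5) = completion − arrival = 23 − 15 = 8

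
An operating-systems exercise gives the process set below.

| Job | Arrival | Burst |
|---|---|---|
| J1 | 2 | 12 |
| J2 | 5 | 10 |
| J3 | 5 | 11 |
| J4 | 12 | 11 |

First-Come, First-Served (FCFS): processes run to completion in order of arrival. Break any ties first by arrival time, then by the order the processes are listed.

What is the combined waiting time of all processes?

Gantt: | idle 0-2 | J1 2-14 | J2 14-24 | J3 24-35 | J4 35-46 |
Completion: J1=14  J2=24  J3=35  J4=46
Waiting = turnaround − burst: J1=0, J2=9, J3=19, J4=23
Total waiting = 0 + 9 + 19 + 23 = 51

51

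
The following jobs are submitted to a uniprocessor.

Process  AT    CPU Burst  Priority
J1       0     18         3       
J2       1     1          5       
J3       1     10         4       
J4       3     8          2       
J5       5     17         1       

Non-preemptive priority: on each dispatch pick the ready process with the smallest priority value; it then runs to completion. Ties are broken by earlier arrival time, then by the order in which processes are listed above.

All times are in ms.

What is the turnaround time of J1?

18

Gantt: | J1 0-18 | J5 18-35 | J4 35-43 | J3 43-53 | J2 53-54 |
Completion: J1=18  J2=54  J3=53  J4=43  J5=35
Turnaround (C−A): J1=18  J2=53  J3=52  J4=40  J5=30
Turnaround(J1) = completion − arrival = 18 − 0 = 18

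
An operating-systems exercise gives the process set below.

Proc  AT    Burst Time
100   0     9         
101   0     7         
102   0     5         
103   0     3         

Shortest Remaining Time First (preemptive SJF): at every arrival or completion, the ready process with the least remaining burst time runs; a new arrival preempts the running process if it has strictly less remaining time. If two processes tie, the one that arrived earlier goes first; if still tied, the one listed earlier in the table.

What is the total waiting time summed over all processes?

26

Schedule: | 103 0-3 | 102 3-8 | 101 8-15 | 100 15-24 |
Completion: 100=24  101=15  102=8  103=3
Turnaround (C−A): 100=24  101=15  102=8  103=3
Waiting = turnaround − burst: 100=15, 101=8, 102=3, 103=0
Total waiting = 15 + 8 + 3 + 0 = 26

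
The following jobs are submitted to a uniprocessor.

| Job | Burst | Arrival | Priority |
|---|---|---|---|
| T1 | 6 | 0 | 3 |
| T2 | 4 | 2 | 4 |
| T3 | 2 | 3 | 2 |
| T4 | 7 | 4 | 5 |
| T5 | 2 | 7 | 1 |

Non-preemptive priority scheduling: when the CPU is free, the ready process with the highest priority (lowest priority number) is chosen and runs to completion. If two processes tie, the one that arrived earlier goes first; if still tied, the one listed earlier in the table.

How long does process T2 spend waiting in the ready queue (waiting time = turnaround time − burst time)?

8

Timeline: | T1 0-6 | T3 6-8 | T5 8-10 | T2 10-14 | T4 14-21 |
Completion: T1=6  T2=14  T3=8  T4=21  T5=10
Waiting(T2) = turnaround − burst = 12 − 4 = 8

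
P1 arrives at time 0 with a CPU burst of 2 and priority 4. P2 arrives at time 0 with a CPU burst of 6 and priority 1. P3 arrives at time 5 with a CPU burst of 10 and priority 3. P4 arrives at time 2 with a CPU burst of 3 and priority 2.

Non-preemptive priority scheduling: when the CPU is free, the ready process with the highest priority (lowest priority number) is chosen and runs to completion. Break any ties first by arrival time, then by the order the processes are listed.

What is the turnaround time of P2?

Gantt: | P2 0-6 | P4 6-9 | P3 9-19 | P1 19-21 |
Completion: P1=21  P2=6  P3=19  P4=9
Turnaround(P2) = completion − arrival = 6 − 0 = 6

6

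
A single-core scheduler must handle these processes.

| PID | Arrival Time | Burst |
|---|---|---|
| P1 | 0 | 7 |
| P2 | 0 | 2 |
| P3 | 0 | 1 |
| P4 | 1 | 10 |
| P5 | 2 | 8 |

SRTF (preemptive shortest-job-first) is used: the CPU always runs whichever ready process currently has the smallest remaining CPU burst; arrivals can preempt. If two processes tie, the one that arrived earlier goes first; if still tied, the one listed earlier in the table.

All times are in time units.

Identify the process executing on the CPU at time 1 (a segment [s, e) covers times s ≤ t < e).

Schedule: | P3 0-1 | P2 1-3 | P1 3-10 | P5 10-18 | P4 18-28 |
Completion: P1=10  P2=3  P3=1  P4=28  P5=18
Turnaround (C−A): P1=10  P2=3  P3=1  P4=27  P5=16

P2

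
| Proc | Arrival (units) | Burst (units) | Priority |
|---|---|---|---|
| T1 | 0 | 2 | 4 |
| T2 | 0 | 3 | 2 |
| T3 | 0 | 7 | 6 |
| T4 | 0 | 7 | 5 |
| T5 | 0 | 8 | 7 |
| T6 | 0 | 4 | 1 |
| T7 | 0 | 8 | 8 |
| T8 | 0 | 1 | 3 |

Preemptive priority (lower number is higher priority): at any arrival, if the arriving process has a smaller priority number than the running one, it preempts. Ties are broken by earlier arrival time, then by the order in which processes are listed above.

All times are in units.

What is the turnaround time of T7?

40

Gantt: | T6 0-4 | T2 4-7 | T8 7-8 | T1 8-10 | T4 10-17 | T3 17-24 | T5 24-32 | T7 32-40 |
Completion: T1=10  T2=7  T3=24  T4=17  T5=32  T6=4  T7=40  T8=8
Turnaround(T7) = completion − arrival = 40 − 0 = 40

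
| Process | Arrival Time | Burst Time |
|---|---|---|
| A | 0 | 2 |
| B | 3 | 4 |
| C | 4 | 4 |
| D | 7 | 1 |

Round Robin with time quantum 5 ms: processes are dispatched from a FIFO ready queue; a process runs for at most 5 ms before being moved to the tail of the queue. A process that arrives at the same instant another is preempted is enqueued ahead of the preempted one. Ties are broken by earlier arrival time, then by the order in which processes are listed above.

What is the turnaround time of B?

Schedule: | A 0-2 | idle 2-3 | B 3-7 | C 7-11 | D 11-12 |
Completion: A=2  B=7  C=11  D=12
Turnaround (C−A): A=2  B=4  C=7  D=5
Turnaround(B) = completion − arrival = 7 − 3 = 4

4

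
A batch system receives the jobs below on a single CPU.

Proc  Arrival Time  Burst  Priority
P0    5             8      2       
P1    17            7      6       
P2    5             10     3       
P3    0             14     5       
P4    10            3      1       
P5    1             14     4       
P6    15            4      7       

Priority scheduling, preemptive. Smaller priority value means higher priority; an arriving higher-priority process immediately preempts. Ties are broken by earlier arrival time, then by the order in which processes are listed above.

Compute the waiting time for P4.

Schedule: | P3 0-1 | P5 1-5 | P0 5-10 | P4 10-13 | P0 13-16 | P2 16-26 | P5 26-36 | P3 36-49 | P1 49-56 | P6 56-60 |
Completion: P0=16  P1=56  P2=26  P3=49  P4=13  P5=36  P6=60
Waiting(P4) = turnaround − burst = 3 − 3 = 0

0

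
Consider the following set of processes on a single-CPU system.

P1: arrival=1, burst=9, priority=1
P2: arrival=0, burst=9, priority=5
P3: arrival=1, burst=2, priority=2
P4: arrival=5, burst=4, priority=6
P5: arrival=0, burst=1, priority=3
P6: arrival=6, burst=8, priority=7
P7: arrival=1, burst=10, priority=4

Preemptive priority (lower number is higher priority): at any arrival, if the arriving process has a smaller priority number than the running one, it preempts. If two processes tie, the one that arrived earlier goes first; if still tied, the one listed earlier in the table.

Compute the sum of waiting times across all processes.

97

Timeline: | P5 0-1 | P1 1-10 | P3 10-12 | P7 12-22 | P2 22-31 | P4 31-35 | P6 35-43 |
Completion: P1=10  P2=31  P3=12  P4=35  P5=1  P6=43  P7=22
Turnaround (C−A): P1=9  P2=31  P3=11  P4=30  P5=1  P6=37  P7=21
Waiting = turnaround − burst: P1=0, P2=22, P3=9, P4=26, P5=0, P6=29, P7=11
Total waiting = 0 + 22 + 9 + 26 + 0 + 29 + 11 = 97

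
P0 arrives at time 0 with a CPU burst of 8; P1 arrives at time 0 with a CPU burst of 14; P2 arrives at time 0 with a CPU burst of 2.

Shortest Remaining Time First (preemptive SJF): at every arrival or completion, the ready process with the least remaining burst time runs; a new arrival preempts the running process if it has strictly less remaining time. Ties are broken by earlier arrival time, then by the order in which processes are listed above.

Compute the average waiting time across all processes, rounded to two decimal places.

4.00

Timeline: | P2 0-2 | P0 2-10 | P1 10-24 |
Completion: P0=10  P1=24  P2=2
Turnaround (C−A): P0=10  P1=24  P2=2
Waiting times: P0=2, P1=10, P2=0
Average waiting = (2+10+0) / 3 = 12/3 = 4.00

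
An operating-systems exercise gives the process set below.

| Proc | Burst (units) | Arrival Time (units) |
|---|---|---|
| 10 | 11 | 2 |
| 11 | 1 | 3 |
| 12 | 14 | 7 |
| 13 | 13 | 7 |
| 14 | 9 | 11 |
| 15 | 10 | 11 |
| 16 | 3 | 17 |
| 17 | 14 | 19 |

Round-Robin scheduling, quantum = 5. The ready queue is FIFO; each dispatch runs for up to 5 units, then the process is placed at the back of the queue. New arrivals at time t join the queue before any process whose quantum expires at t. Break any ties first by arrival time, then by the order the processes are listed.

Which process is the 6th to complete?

Gantt: | idle 0-2 | 10 2-7 | 11 7-8 | 12 8-13 | 13 13-18 | 10 18-23 | 14 23-28 | 15 28-33 | 12 33-38 | 16 38-41 | 13 41-46 | 17 46-51 | 10 51-52 | 14 52-56 | 15 56-61 | 12 61-65 | 13 65-68 | 17 68-77 |
Completion: 10=52  11=8  12=65  13=68  14=56  15=61  16=41  17=77
Finish order: 11 → 16 → 10 → 14 → 15 → 12 → 13 → 17

12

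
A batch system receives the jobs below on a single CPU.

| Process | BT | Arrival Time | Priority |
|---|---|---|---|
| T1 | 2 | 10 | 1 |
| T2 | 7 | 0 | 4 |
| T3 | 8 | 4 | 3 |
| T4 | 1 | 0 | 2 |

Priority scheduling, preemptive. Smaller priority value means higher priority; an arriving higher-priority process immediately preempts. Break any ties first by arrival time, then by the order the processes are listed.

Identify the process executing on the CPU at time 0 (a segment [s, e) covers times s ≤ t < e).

T4

Timeline: | T4 0-1 | T2 1-4 | T3 4-10 | T1 10-12 | T3 12-14 | T2 14-18 |
Completion: T1=12  T2=18  T3=14  T4=1
Turnaround (C−A): T1=2  T2=18  T3=10  T4=1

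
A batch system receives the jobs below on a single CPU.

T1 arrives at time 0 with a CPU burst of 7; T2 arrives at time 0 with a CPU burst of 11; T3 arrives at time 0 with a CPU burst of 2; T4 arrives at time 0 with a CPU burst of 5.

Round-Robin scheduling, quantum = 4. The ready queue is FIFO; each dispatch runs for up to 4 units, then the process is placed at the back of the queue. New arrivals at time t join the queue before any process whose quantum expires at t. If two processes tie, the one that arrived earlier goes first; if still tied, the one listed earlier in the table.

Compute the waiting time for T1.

10

Schedule: | T1 0-4 | T2 4-8 | T3 8-10 | T4 10-14 | T1 14-17 | T2 17-21 | T4 21-22 | T2 22-25 |
Completion: T1=17  T2=25  T3=10  T4=22
Waiting(T1) = turnaround − burst = 17 − 7 = 10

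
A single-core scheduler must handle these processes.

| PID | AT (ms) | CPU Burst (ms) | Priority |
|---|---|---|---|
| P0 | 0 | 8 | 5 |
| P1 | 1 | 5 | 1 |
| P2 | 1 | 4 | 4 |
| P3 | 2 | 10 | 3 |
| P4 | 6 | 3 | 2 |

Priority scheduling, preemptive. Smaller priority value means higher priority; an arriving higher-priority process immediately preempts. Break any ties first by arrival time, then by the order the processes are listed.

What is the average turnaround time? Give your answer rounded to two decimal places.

Schedule: | P0 0-1 | P1 1-6 | P4 6-9 | P3 9-19 | P2 19-23 | P0 23-30 |
Completion: P0=30  P1=6  P2=23  P3=19  P4=9
Turnaround (C−A): P0=30  P1=5  P2=22  P3=17  P4=3
Turnaround times: P0=30, P1=5, P2=22, P3=17, P4=3
Average turnaround = (30+5+22+17+3) / 5 = 77/5 = 15.40

15.40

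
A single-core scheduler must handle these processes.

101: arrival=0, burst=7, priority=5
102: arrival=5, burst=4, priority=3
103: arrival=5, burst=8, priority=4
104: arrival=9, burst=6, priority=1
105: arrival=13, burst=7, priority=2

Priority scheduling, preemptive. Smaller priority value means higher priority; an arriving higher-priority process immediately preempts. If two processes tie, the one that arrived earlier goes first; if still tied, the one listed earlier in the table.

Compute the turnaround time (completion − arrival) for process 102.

4

Timeline: | 101 0-5 | 102 5-9 | 104 9-15 | 105 15-22 | 103 22-30 | 101 30-32 |
Completion: 101=32  102=9  103=30  104=15  105=22
Turnaround (C−A): 101=32  102=4  103=25  104=6  105=9
Turnaround(102) = completion − arrival = 9 − 5 = 4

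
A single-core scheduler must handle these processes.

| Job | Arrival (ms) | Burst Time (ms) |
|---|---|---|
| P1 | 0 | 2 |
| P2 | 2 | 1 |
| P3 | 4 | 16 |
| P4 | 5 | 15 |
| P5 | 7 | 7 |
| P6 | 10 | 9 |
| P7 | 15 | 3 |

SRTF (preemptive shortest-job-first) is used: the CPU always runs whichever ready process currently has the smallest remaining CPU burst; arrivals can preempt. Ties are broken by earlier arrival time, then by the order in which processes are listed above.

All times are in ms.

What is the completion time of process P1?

2

Gantt: | P1 0-2 | P2 2-3 | idle 3-4 | P3 4-7 | P5 7-14 | P6 14-15 | P7 15-18 | P6 18-26 | P3 26-39 | P4 39-54 |
Completion: P1=2  P2=3  P3=39  P4=54  P5=14  P6=26  P7=18
Turnaround (C−A): P1=2  P2=1  P3=35  P4=49  P5=7  P6=16  P7=3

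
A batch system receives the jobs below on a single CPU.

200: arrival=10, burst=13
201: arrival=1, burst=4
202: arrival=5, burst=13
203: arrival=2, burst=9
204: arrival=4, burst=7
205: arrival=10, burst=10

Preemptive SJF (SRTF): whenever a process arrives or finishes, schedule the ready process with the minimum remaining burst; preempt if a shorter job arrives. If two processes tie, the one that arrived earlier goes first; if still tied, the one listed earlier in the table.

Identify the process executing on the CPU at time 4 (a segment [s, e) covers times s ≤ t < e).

201

Schedule: | idle 0-1 | 201 1-5 | 204 5-12 | 203 12-21 | 205 21-31 | 202 31-44 | 200 44-57 |
Completion: 200=57  201=5  202=44  203=21  204=12  205=31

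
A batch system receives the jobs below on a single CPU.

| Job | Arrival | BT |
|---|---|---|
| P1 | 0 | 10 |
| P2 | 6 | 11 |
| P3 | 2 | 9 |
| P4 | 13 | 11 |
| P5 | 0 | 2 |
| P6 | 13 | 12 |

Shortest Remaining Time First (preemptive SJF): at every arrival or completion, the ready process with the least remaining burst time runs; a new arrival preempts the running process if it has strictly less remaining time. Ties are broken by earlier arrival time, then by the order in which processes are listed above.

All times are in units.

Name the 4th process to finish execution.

P2

Timeline: | P5 0-2 | P3 2-11 | P1 11-21 | P2 21-32 | P4 32-43 | P6 43-55 |
Completion: P1=21  P2=32  P3=11  P4=43  P5=2  P6=55
Turnaround (C−A): P1=21  P2=26  P3=9  P4=30  P5=2  P6=42
Finish order: P5 → P3 → P1 → P2 → P4 → P6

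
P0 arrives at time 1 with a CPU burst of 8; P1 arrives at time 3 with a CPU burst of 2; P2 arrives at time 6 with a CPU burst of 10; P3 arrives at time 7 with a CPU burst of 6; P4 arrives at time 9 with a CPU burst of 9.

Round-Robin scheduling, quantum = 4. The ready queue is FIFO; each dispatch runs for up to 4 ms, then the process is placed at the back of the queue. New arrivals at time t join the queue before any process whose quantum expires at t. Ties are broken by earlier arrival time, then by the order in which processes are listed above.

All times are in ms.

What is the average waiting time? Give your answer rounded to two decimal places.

11.40

Schedule: | idle 0-1 | P0 1-5 | P1 5-7 | P0 7-11 | P2 11-15 | P3 15-19 | P4 19-23 | P2 23-27 | P3 27-29 | P4 29-33 | P2 33-35 | P4 35-36 |
Completion: P0=11  P1=7  P2=35  P3=29  P4=36
Waiting times: P0=2, P1=2, P2=19, P3=16, P4=18
Average waiting = (2+2+19+16+18) / 5 = 57/5 = 11.40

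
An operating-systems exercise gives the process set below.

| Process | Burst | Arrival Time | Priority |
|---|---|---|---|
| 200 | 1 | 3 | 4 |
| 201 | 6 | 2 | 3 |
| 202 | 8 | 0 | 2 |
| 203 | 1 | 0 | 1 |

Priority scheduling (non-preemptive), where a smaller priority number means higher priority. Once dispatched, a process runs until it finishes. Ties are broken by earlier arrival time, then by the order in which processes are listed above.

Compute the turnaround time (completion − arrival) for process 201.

Timeline: | 203 0-1 | 202 1-9 | 201 9-15 | 200 15-16 |
Completion: 200=16  201=15  202=9  203=1
Turnaround (C−A): 200=13  201=13  202=9  203=1
Turnaround(201) = completion − arrival = 15 − 2 = 13

13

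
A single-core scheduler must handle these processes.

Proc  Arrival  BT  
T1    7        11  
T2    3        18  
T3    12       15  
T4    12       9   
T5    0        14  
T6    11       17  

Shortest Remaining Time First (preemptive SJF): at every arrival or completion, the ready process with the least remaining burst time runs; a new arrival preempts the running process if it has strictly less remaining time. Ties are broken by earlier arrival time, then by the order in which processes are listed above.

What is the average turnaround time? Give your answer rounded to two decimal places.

Timeline: | T5 0-14 | T4 14-23 | T1 23-34 | T3 34-49 | T6 49-66 | T2 66-84 |
Completion: T1=34  T2=84  T3=49  T4=23  T5=14  T6=66
Turnaround (C−A): T1=27  T2=81  T3=37  T4=11  T5=14  T6=55
Turnaround times: T1=27, T2=81, T3=37, T4=11, T5=14, T6=55
Average turnaround = (27+81+37+11+14+55) / 6 = 225/6 = 37.50

37.50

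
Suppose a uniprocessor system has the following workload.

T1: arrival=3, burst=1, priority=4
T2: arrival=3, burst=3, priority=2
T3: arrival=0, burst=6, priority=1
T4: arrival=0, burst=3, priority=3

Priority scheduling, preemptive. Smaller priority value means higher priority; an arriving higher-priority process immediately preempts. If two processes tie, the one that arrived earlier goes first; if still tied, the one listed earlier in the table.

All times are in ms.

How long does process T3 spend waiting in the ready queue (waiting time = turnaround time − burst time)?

Schedule: | T3 0-6 | T2 6-9 | T4 9-12 | T1 12-13 |
Completion: T1=13  T2=9  T3=6  T4=12
Waiting(T3) = turnaround − burst = 6 − 6 = 0

0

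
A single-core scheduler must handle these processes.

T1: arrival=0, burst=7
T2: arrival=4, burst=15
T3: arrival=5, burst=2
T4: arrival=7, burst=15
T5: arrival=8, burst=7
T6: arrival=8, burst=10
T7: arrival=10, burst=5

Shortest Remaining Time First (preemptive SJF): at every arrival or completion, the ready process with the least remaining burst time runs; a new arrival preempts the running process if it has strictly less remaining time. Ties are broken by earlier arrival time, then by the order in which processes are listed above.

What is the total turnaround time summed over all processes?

148

Timeline: | T1 0-7 | T3 7-9 | T5 9-10 | T7 10-15 | T5 15-21 | T6 21-31 | T2 31-46 | T4 46-61 |
Completion: T1=7  T2=46  T3=9  T4=61  T5=21  T6=31  T7=15
Turnaround = completion − arrival: T1=7, T2=42, T3=4, T4=54, T5=13, T6=23, T7=5
Total turnaround = 7 + 42 + 4 + 54 + 13 + 23 + 5 = 148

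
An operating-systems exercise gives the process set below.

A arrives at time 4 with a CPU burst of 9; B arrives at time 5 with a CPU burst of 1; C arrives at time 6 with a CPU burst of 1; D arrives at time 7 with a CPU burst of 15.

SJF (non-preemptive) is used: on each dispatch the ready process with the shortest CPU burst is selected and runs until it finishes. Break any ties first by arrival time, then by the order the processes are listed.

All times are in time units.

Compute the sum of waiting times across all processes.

Schedule: | idle 0-4 | A 4-13 | B 13-14 | C 14-15 | D 15-30 |
Completion: A=13  B=14  C=15  D=30
Turnaround (C−A): A=9  B=9  C=9  D=23
Waiting = turnaround − burst: A=0, B=8, C=8, D=8
Total waiting = 0 + 8 + 8 + 8 = 24

24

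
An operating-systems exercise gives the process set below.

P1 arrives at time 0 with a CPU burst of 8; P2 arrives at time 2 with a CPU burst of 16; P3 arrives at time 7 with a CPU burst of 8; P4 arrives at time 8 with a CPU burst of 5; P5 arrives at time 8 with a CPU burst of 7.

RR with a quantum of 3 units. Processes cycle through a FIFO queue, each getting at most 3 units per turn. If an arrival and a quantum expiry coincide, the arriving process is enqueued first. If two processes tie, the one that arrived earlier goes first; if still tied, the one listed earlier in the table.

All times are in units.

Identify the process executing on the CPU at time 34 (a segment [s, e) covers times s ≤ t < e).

P2

Timeline: | P1 0-3 | P2 3-6 | P1 6-9 | P2 9-12 | P3 12-15 | P4 15-18 | P5 18-21 | P1 21-23 | P2 23-26 | P3 26-29 | P4 29-31 | P5 31-34 | P2 34-37 | P3 37-39 | P5 39-40 | P2 40-44 |
Completion: P1=23  P2=44  P3=39  P4=31  P5=40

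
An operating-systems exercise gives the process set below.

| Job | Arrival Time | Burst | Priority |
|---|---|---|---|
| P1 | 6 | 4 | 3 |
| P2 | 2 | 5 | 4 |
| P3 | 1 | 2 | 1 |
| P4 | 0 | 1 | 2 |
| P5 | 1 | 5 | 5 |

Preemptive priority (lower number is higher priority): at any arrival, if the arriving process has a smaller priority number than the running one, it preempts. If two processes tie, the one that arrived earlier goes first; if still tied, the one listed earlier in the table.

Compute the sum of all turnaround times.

Timeline: | P4 0-1 | P3 1-3 | P2 3-6 | P1 6-10 | P2 10-12 | P5 12-17 |
Completion: P1=10  P2=12  P3=3  P4=1  P5=17
Turnaround (C−A): P1=4  P2=10  P3=2  P4=1  P5=16
Turnaround = completion − arrival: P1=4, P2=10, P3=2, P4=1, P5=16
Total turnaround = 4 + 10 + 2 + 1 + 16 = 33

33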